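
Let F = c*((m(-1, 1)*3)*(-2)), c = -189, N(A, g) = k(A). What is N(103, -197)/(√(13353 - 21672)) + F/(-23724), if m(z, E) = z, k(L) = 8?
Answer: 63/1318 - 8*I*√8319/8319 ≈ 0.0478 - 0.087711*I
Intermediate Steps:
N(A, g) = 8
F = -1134 (F = -189*(-1*3)*(-2) = -(-567)*(-2) = -189*6 = -1134)
N(103, -197)/(√(13353 - 21672)) + F/(-23724) = 8/(√(13353 - 21672)) - 1134/(-23724) = 8/(√(-8319)) - 1134*(-1/23724) = 8/((I*√8319)) + 63/1318 = 8*(-I*√8319/8319) + 63/1318 = -8*I*√8319/8319 + 63/1318 = 63/1318 - 8*I*√8319/8319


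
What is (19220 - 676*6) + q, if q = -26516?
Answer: -11352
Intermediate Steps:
(19220 - 676*6) + q = (19220 - 676*6) - 26516 = (19220 - 4056) - 26516 = 15164 - 26516 = -11352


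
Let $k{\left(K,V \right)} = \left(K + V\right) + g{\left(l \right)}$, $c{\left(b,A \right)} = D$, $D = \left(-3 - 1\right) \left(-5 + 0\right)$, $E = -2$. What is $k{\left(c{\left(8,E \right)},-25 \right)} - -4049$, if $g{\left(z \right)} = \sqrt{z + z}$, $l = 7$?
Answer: $4044 + \sqrt{14} \approx 4047.7$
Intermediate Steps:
$g{\left(z \right)} = \sqrt{2} \sqrt{z}$ ($g{\left(z \right)} = \sqrt{2 z} = \sqrt{2} \sqrt{z}$)
$D = 20$ ($D = \left(-4\right) \left(-5\right) = 20$)
$c{\left(b,A \right)} = 20$
$k{\left(K,V \right)} = K + V + \sqrt{14}$ ($k{\left(K,V \right)} = \left(K + V\right) + \sqrt{2} \sqrt{7} = \left(K + V\right) + \sqrt{14} = K + V + \sqrt{14}$)
$k{\left(c{\left(8,E \right)},-25 \right)} - -4049 = \left(20 - 25 + \sqrt{14}\right) - -4049 = \left(-5 + \sqrt{14}\right) + 4049 = 4044 + \sqrt{14}$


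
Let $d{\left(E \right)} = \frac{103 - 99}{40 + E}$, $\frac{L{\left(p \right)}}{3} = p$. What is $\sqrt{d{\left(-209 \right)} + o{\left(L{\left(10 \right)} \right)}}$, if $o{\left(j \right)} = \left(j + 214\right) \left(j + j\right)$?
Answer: $\frac{2 \sqrt{618539}}{13} \approx 121.0$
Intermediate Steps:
$L{\left(p \right)} = 3 p$
$d{\left(E \right)} = \frac{4}{40 + E}$
$o{\left(j \right)} = 2 j \left(214 + j\right)$ ($o{\left(j \right)} = \left(214 + j\right) 2 j = 2 j \left(214 + j\right)$)
$\sqrt{d{\left(-209 \right)} + o{\left(L{\left(10 \right)} \right)}} = \sqrt{\frac{4}{40 - 209} + 2 \cdot 3 \cdot 10 \left(214 + 3 \cdot 10\right)} = \sqrt{\frac{4}{-169} + 2 \cdot 30 \left(214 + 30\right)} = \sqrt{4 \left(- \frac{1}{169}\right) + 2 \cdot 30 \cdot 244} = \sqrt{- \frac{4}{169} + 14640} = \sqrt{\frac{2474156}{169}} = \frac{2 \sqrt{618539}}{13}$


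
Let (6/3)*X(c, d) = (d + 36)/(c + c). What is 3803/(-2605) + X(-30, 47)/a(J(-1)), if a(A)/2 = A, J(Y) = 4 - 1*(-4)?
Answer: -300719/200064 ≈ -1.5031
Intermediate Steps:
J(Y) = 8 (J(Y) = 4 + 4 = 8)
X(c, d) = (36 + d)/(4*c) (X(c, d) = ((d + 36)/(c + c))/2 = ((36 + d)/((2*c)))/2 = ((36 + d)*(1/(2*c)))/2 = ((36 + d)/(2*c))/2 = (36 + d)/(4*c))
a(A) = 2*A
3803/(-2605) + X(-30, 47)/a(J(-1)) = 3803/(-2605) + ((1/4)*(36 + 47)/(-30))/((2*8)) = 3803*(-1/2605) + ((1/4)*(-1/30)*83)/16 = -3803/2605 - 83/120*1/16 = -3803/2605 - 83/1920 = -300719/200064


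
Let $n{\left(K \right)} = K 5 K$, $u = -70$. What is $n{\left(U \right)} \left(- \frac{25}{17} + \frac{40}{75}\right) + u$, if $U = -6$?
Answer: $- \frac{4058}{17} \approx -238.71$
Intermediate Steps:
$n{\left(K \right)} = 5 K^{2}$ ($n{\left(K \right)} = 5 K K = 5 K^{2}$)
$n{\left(U \right)} \left(- \frac{25}{17} + \frac{40}{75}\right) + u = 5 \left(-6\right)^{2} \left(- \frac{25}{17} + \frac{40}{75}\right) - 70 = 5 \cdot 36 \left(\left(-25\right) \frac{1}{17} + 40 \cdot \frac{1}{75}\right) - 70 = 180 \left(- \frac{25}{17} + \frac{8}{15}\right) - 70 = 180 \left(- \frac{239}{255}\right) - 70 = - \frac{2868}{17} - 70 = - \frac{4058}{17}$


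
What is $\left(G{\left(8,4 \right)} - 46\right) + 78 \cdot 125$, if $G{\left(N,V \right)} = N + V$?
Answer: $9716$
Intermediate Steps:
$\left(G{\left(8,4 \right)} - 46\right) + 78 \cdot 125 = \left(\left(8 + 4\right) - 46\right) + 78 \cdot 125 = \left(12 - 46\right) + 9750 = -34 + 9750 = 9716$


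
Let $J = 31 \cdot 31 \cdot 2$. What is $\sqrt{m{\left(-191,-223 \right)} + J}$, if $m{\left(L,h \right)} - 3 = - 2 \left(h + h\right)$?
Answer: $3 \sqrt{313} \approx 53.075$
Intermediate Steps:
$m{\left(L,h \right)} = 3 - 4 h$ ($m{\left(L,h \right)} = 3 - 2 \left(h + h\right) = 3 - 2 \cdot 2 h = 3 - 4 h$)
$J = 1922$ ($J = 961 \cdot 2 = 1922$)
$\sqrt{m{\left(-191,-223 \right)} + J} = \sqrt{\left(3 - -892\right) + 1922} = \sqrt{\left(3 + 892\right) + 1922} = \sqrt{895 + 1922} = \sqrt{2817} = 3 \sqrt{313}$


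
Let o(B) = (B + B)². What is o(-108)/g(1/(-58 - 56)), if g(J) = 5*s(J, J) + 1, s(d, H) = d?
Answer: 5318784/109 ≈ 48796.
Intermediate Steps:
g(J) = 1 + 5*J (g(J) = 5*J + 1 = 1 + 5*J)
o(B) = 4*B² (o(B) = (2*B)² = 4*B²)
o(-108)/g(1/(-58 - 56)) = (4*(-108)²)/(1 + 5/(-58 - 56)) = (4*11664)/(1 + 5/(-114)) = 46656/(1 + 5*(-1/114)) = 46656/(1 - 5/114) = 46656/(109/114) = 46656*(114/109) = 5318784/109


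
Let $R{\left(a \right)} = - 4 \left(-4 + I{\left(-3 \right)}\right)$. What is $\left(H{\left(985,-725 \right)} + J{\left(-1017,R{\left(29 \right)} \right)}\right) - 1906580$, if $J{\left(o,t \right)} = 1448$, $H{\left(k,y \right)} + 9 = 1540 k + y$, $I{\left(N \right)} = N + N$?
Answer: $-388966$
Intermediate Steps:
$I{\left(N \right)} = 2 N$
$R{\left(a \right)} = 40$ ($R{\left(a \right)} = - 4 \left(-4 + 2 \left(-3\right)\right) = - 4 \left(-4 - 6\right) = \left(-4\right) \left(-10\right) = 40$)
$H{\left(k,y \right)} = -9 + y + 1540 k$ ($H{\left(k,y \right)} = -9 + \left(1540 k + y\right) = -9 + \left(y + 1540 k\right) = -9 + y + 1540 k$)
$\left(H{\left(985,-725 \right)} + J{\left(-1017,R{\left(29 \right)} \right)}\right) - 1906580 = \left(\left(-9 - 725 + 1540 \cdot 985\right) + 1448\right) - 1906580 = \left(\left(-9 - 725 + 1516900\right) + 1448\right) - 1906580 = \left(1516166 + 1448\right) - 1906580 = 1517614 - 1906580 = -388966$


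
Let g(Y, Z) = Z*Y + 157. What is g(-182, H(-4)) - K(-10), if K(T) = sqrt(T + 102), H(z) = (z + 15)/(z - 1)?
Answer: 2787/5 - 2*sqrt(23) ≈ 547.81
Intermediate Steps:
H(z) = (15 + z)/(-1 + z)
g(Y, Z) = 157 + Y*Z (g(Y, Z) = Y*Z + 157 = 157 + Y*Z)
K(T) = sqrt(102 + T)
g(-182, H(-4)) - K(-10) = (157 - 182*(15 - 4)/(-1 - 4)) - sqrt(102 - 10) = (157 - 182*11/(-5)) - sqrt(92) = (157 - (-182)*11/5) - 2*sqrt(23) = (157 - 182*(-11/5)) - 2*sqrt(23) = (157 + 2002/5) - 2*sqrt(23) = 2787/5 - 2*sqrt(23)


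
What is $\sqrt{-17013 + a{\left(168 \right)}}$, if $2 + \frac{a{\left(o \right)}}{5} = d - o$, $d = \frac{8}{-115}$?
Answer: $\frac{i \sqrt{9449711}}{23} \approx 133.65 i$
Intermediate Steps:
$d = - \frac{8}{115}$ ($d = 8 \left(- \frac{1}{115}\right) = - \frac{8}{115} \approx -0.069565$)
$a{\left(o \right)} = - \frac{238}{23} - 5 o$ ($a{\left(o \right)} = -10 + 5 \left(- \frac{8}{115} - o\right) = -10 - \left(\frac{8}{23} + 5 o\right) = - \frac{238}{23} - 5 o$)
$\sqrt{-17013 + a{\left(168 \right)}} = \sqrt{-17013 - \frac{19558}{23}} = \sqrt{- \frac{410857}{23}} = \frac{i \sqrt{9449711}}{23}$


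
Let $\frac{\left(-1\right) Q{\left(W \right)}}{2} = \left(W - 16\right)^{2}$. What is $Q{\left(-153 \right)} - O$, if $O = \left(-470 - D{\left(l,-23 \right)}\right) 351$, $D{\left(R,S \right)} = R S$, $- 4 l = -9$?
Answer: $\frac{358735}{4} \approx 89684.0$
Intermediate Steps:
$l = \frac{9}{4}$ ($l = \left(- \frac{1}{4}\right) \left(-9\right) = \frac{9}{4} \approx 2.25$)
$O = - \frac{587223}{4}$ ($O = \left(-470 - \frac{9}{4} \left(-23\right)\right) 351 = \left(-470 - - \frac{207}{4}\right) 351 = \left(-470 + \frac{207}{4}\right) 351 = \left(- \frac{1673}{4}\right) 351 = - \frac{587223}{4} \approx -1.4681 \cdot 10^{5}$)
$Q{\left(W \right)} = - 2 \left(-16 + W\right)^{2}$ ($Q{\left(W \right)} = - 2 \left(W - 16\right)^{2} = - 2 \left(-16 + W\right)^{2}$)
$Q{\left(-153 \right)} - O = - 2 \left(-16 - 153\right)^{2} - - \frac{587223}{4} = - 2 \left(-169\right)^{2} + \frac{587223}{4} = \left(-2\right) 28561 + \frac{587223}{4} = -57122 + \frac{587223}{4} = \frac{358735}{4}$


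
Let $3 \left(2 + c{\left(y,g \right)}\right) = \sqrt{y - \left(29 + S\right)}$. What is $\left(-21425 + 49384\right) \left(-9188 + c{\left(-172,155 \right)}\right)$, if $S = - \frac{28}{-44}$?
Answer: $-256943210 + \frac{27959 i \sqrt{24398}}{33} \approx -2.5694 \cdot 10^{8} + 1.3234 \cdot 10^{5} i$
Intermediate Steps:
$S = \frac{7}{11}$ ($S = \left(-28\right) \left(- \frac{1}{44}\right) = \frac{7}{11} \approx 0.63636$)
$c{\left(y,g \right)} = -2 + \frac{\sqrt{- \frac{326}{11} + y}}{3}$ ($c{\left(y,g \right)} = -2 + \frac{\sqrt{y - \frac{326}{11}}}{3} = -2 + \frac{\sqrt{- \frac{326}{11} + y}}{3}$)
$\left(-21425 + 49384\right) \left(-9188 + c{\left(-172,155 \right)}\right) = \left(-21425 + 49384\right) \left(-9188 - \left(2 - \frac{\sqrt{-3586 + 121 \left(-172\right)}}{33}\right)\right) = 27959 \left(-9188 - \left(2 - \frac{\sqrt{-3586 - 20812}}{33}\right)\right) = 27959 \left(-9188 - \left(2 - \frac{\sqrt{-24398}}{33}\right)\right) = 27959 \left(-9188 - \left(2 - \frac{i \sqrt{24398}}{33}\right)\right) = 27959 \left(-9190 + \frac{i \sqrt{24398}}{33}\right) = -256943210 + \frac{27959 i \sqrt{24398}}{33}$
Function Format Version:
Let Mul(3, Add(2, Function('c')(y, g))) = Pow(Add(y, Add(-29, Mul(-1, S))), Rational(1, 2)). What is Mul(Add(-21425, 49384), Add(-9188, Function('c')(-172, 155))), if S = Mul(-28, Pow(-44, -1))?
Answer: Add(-256943210, Mul(Rational(27959, 33), I, Pow(24398, Rational(1, 2)))) ≈ Add(-2.5694e+8, Mul(1.3234e+5, I))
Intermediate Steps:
S = Rational(7, 11) (S = Mul(-28, Rational(-1, 44)) = Rational(7, 11) ≈ 0.63636)
Function('c')(y, g) = Add(-2, Mul(Rational(1, 3), Pow(Add(Rational(-326, 11), y), Rational(1, 2)))) (Function('c')(y, g) = Add(-2, Mul(Rational(1, 3), Pow(Add(y, Add(-29, Mul(-1, Rational(7, 11)))), Rational(1, 2)))) = Add(-2, Mul(Rational(1, 3), Pow(Add(y, Add(-29, Rational(-7, 11))), Rational(1, 2)))) = Add(-2, Mul(Rational(1, 3), Pow(Add(y, Rational(-326, 11)), Rational(1, 2)))) = Add(-2, Mul(Rational(1, 3), Pow(Add(Rational(-326, 11), y), Rational(1, 2)))))
Mul(Add(-21425, 49384), Add(-9188, Function('c')(-172, 155))) = Mul(Add(-21425, 49384), Add(-9188, Add(-2, Mul(Rational(1, 33), Pow(Add(-3586, Mul(121, -172)), Rational(1, 2)))))) = Mul(27959, Add(-9188, Add(-2, Mul(Rational(1, 33), Pow(Add(-3586, -20812), Rational(1, 2)))))) = Mul(27959, Add(-9188, Add(-2, Mul(Rational(1, 33), Pow(-24398, Rational(1, 2)))))) = Mul(27959, Add(-9188, Add(-2, Mul(Rational(1, 33), Mul(I, Pow(24398, Rational(1, 2))))))) = Mul(27959, Add(-9188, Add(-2, Mul(Rational(1, 33), I, Pow(24398, Rational(1, 2)))))) = Mul(27959, Add(-9190, Mul(Rational(1, 33), I, Pow(24398, Rational(1, 2))))) = Add(-256943210, Mul(Rational(27959, 33), I, Pow(24398, Rational(1, 2))))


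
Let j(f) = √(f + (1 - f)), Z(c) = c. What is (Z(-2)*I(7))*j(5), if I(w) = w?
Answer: -14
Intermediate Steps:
j(f) = 1 (j(f) = √1 = 1)
(Z(-2)*I(7))*j(5) = -2*7*1 = -14*1 = -14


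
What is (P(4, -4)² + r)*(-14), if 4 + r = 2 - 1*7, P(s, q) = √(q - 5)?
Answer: 252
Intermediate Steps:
P(s, q) = √(-5 + q)
r = -9 (r = -4 + (2 - 1*7) = -4 + (2 - 7) = -4 - 5 = -9)
(P(4, -4)² + r)*(-14) = ((√(-5 - 4))² - 9)*(-14) = ((√(-9))² - 9)*(-14) = ((3*I)² - 9)*(-14) = (-9 - 9)*(-14) = -18*(-14) = 252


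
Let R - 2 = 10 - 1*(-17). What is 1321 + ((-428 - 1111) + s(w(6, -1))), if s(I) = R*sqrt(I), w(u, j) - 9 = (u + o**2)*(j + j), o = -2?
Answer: -218 + 29*I*sqrt(11) ≈ -218.0 + 96.182*I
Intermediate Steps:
w(u, j) = 9 + 2*j*(4 + u) (w(u, j) = 9 + (u + (-2)**2)*(j + j) = 9 + (u + 4)*(2*j) = 9 + (4 + u)*(2*j) = 9 + 2*j*(4 + u))
R = 29 (R = 2 + (10 - 1*(-17)) = 2 + (10 + 17) = 2 + 27 = 29)
s(I) = 29*sqrt(I)
1321 + ((-428 - 1111) + s(w(6, -1))) = 1321 + ((-428 - 1111) + 29*sqrt(9 + 8*(-1) + 2*(-1)*6)) = 1321 + (-1539 + 29*sqrt(9 - 8 - 12)) = 1321 + (-1539 + 29*sqrt(-11)) = 1321 + (-1539 + 29*(I*sqrt(11))) = 1321 + (-1539 + 29*I*sqrt(11)) = -218 + 29*I*sqrt(11)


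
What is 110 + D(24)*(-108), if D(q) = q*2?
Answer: -5074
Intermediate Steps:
D(q) = 2*q
110 + D(24)*(-108) = 110 + (2*24)*(-108) = 110 + 48*(-108) = 110 - 5184 = -5074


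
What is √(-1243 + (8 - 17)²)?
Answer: I*√1162 ≈ 34.088*I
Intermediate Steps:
√(-1243 + (8 - 17)²) = √(-1243 + (-9)²) = √(-1243 + 81) = √(-1162) = I*√1162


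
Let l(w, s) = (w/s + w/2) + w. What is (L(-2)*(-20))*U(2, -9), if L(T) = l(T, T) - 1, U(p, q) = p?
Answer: 120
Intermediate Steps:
l(w, s) = 3*w/2 + w/s (l(w, s) = (w/s + w*(½)) + w = (w/s + w/2) + w = (w/2 + w/s) + w = 3*w/2 + w/s)
L(T) = 3*T/2 (L(T) = (3*T/2 + T/T) - 1 = (3*T/2 + 1) - 1 = (1 + 3*T/2) - 1 = 3*T/2)
(L(-2)*(-20))*U(2, -9) = (((3/2)*(-2))*(-20))*2 = -3*(-20)*2 = 60*2 = 120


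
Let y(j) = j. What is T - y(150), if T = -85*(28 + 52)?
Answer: -6950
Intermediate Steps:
T = -6800 (T = -85*80 = -6800)
T - y(150) = -6800 - 1*150 = -6800 - 150 = -6950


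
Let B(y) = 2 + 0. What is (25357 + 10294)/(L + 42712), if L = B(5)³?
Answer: 35651/42720 ≈ 0.83453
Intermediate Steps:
B(y) = 2
L = 8 (L = 2³ = 8)
(25357 + 10294)/(L + 42712) = (25357 + 10294)/(8 + 42712) = 35651/42720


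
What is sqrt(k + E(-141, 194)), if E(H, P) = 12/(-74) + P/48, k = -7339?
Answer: I*sqrt(1446016314)/444 ≈ 85.645*I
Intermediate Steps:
E(H, P) = -6/37 + P/48 (E(H, P) = 12*(-1/74) + P*(1/48) = -6/37 + P/48)
sqrt(k + E(-141, 194)) = sqrt(-7339 + (-6/37 + (1/48)*194)) = sqrt(-7339 + (-6/37 + 97/24)) = sqrt(-7339 + 3445/888) = sqrt(-6513587/888) = I*sqrt(1446016314)/444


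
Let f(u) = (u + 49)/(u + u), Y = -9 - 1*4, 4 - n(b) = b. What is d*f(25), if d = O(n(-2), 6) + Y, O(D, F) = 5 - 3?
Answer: -407/25 ≈ -16.280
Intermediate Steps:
n(b) = 4 - b
Y = -13 (Y = -9 - 4 = -13)
O(D, F) = 2
f(u) = (49 + u)/(2*u) (f(u) = (49 + u)/((2*u)) = (49 + u)*(1/(2*u)) = (49 + u)/(2*u))
d = -11 (d = 2 - 13 = -11)
d*f(25) = -11*(49 + 25)/(2*25) = -11*74/(2*25) = -11*37/25 = -407/25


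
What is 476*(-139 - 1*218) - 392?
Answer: -170324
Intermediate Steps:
476*(-139 - 1*218) - 392 = 476*(-139 - 218) - 392 = 476*(-357) - 392 = -169932 - 392 = -170324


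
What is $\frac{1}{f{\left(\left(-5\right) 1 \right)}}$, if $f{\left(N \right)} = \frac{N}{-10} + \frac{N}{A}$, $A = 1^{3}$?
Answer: $- \frac{2}{9} \approx -0.22222$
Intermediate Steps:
$A = 1$
$f{\left(N \right)} = \frac{9 N}{10}$ ($f{\left(N \right)} = \frac{N}{-10} + \frac{N}{1} = N \left(- \frac{1}{10}\right) + N 1 = - \frac{N}{10} + N = \frac{9 N}{10}$)
$\frac{1}{f{\left(\left(-5\right) 1 \right)}} = \frac{1}{\frac{9}{10} \left(\left(-5\right) 1\right)} = \frac{1}{\frac{9}{10} \left(-5\right)} = \frac{1}{- \frac{9}{2}} = - \frac{2}{9}$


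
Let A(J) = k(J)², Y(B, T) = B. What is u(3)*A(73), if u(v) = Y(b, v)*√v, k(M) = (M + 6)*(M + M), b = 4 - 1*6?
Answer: -266066312*√3 ≈ -4.6084e+8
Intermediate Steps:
b = -2 (b = 4 - 6 = -2)
k(M) = 2*M*(6 + M) (k(M) = (6 + M)*(2*M) = 2*M*(6 + M))
u(v) = -2*√v
A(J) = 4*J²*(6 + J)² (A(J) = (2*J*(6 + J))² = 4*J²*(6 + J)²)
u(3)*A(73) = (-2*√3)*(4*73²*(6 + 73)²) = (-2*√3)*(4*5329*79²) = (-2*√3)*(4*5329*6241) = -2*√3*133033156 = -266066312*√3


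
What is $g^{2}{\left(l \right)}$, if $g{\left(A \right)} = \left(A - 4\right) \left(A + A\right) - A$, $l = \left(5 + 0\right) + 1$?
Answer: $324$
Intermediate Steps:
$l = 6$ ($l = 5 + 1 = 6$)
$g{\left(A \right)} = - A + 2 A \left(-4 + A\right)$ ($g{\left(A \right)} = \left(-4 + A\right) 2 A - A = 2 A \left(-4 + A\right) - A = - A + 2 A \left(-4 + A\right)$)
$g^{2}{\left(l \right)} = \left(6 \left(-9 + 2 \cdot 6\right)\right)^{2} = \left(6 \left(-9 + 12\right)\right)^{2} = \left(6 \cdot 3\right)^{2} = 18^{2} = 324$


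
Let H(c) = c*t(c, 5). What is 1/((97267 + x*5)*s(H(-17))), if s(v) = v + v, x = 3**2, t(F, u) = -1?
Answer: 1/3308608 ≈ 3.0224e-7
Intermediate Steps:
H(c) = -c (H(c) = c*(-1) = -c)
x = 9
s(v) = 2*v
1/((97267 + x*5)*s(H(-17))) = 1/((97267 + 9*5)*((2*(-1*(-17))))) = 1/((97267 + 45)*((2*17))) = 1/(97312*34) = (1/97312)*(1/34) = 1/3308608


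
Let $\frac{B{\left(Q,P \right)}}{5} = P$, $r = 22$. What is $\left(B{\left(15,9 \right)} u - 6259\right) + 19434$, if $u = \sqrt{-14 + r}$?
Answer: $13175 + 90 \sqrt{2} \approx 13302.0$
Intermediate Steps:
$u = 2 \sqrt{2}$ ($u = \sqrt{-14 + 22} = \sqrt{8} = 2 \sqrt{2} \approx 2.8284$)
$B{\left(Q,P \right)} = 5 P$
$\left(B{\left(15,9 \right)} u - 6259\right) + 19434 = \left(5 \cdot 9 \cdot 2 \sqrt{2} - 6259\right) + 19434 = \left(45 \cdot 2 \sqrt{2} - 6259\right) + 19434 = \left(90 \sqrt{2} - 6259\right) + 19434 = \left(-6259 + 90 \sqrt{2}\right) + 19434 = 13175 + 90 \sqrt{2}$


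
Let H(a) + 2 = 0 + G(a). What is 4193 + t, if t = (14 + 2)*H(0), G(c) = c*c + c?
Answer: 4161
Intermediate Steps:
G(c) = c + c² (G(c) = c² + c = c + c²)
H(a) = -2 + a*(1 + a) (H(a) = -2 + (0 + a*(1 + a)) = -2 + a*(1 + a))
t = -32 (t = (14 + 2)*(-2 + 0*(1 + 0)) = 16*(-2 + 0*1) = 16*(-2 + 0) = 16*(-2) = -32)
4193 + t = 4193 - 32 = 4161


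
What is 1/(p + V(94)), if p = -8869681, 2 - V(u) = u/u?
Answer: -1/8869680 ≈ -1.1274e-7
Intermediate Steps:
V(u) = 1 (V(u) = 2 - u/u = 2 - 1*1 = 2 - 1 = 1)
1/(p + V(94)) = 1/(-8869681 + 1) = 1/(-8869680) = -1/8869680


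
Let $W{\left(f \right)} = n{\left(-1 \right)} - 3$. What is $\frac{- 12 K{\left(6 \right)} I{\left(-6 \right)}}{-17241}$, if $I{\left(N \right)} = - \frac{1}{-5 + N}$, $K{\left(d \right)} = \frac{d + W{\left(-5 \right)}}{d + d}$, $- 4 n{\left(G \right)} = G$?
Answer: $\frac{13}{758604} \approx 1.7137 \cdot 10^{-5}$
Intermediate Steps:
$n{\left(G \right)} = - \frac{G}{4}$
$W{\left(f \right)} = - \frac{11}{4}$ ($W{\left(f \right)} = \left(- \frac{1}{4}\right) \left(-1\right) - 3 = \frac{1}{4} - 3 = - \frac{11}{4}$)
$K{\left(d \right)} = \frac{- \frac{11}{4} + d}{2 d}$ ($K{\left(d \right)} = \frac{d - \frac{11}{4}}{d + d} = \frac{- \frac{11}{4} + d}{2 d}$)
$\frac{- 12 K{\left(6 \right)} I{\left(-6 \right)}}{-17241} = \frac{- 12 \frac{-11 + 4 \cdot 6}{8 \cdot 6} \left(- \frac{1}{-5 - 6}\right)}{-17241} = - 12 \cdot \frac{1}{8} \cdot \frac{1}{6} \left(-11 + 24\right) \left(- \frac{1}{-11}\right) \left(- \frac{1}{17241}\right) = - 12 \cdot \frac{1}{8} \cdot \frac{1}{6} \cdot 13 \left(\left(-1\right) \left(- \frac{1}{11}\right)\right) \left(- \frac{1}{17241}\right) = \left(-12\right) \frac{13}{48} \cdot \frac{1}{11} \left(- \frac{1}{17241}\right) = \left(- \frac{13}{4}\right) \frac{1}{11} \left(- \frac{1}{17241}\right) = \left(- \frac{13}{44}\right) \left(- \frac{1}{17241}\right) = \frac{13}{758604}$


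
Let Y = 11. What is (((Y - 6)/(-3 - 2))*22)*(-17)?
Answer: 374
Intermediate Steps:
(((Y - 6)/(-3 - 2))*22)*(-17) = (((11 - 6)/(-3 - 2))*22)*(-17) = ((5/(-5))*22)*(-17) = ((5*(-⅕))*22)*(-17) = -1*22*(-17) = -22*(-17) = 374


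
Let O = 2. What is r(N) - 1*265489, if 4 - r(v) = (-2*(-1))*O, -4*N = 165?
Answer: -265489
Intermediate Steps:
N = -165/4 (N = -¼*165 = -165/4 ≈ -41.250)
r(v) = 0 (r(v) = 4 - (-2*(-1))*2 = 4 - 2*2 = 4 - 1*4 = 4 - 4 = 0)
r(N) - 1*265489 = 0 - 1*265489 = 0 - 265489 = -265489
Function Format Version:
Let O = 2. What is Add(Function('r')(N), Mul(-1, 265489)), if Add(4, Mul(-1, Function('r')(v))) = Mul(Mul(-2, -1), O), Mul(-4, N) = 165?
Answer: -265489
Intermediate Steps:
N = Rational(-165, 4) (N = Mul(Rational(-1, 4), 165) = Rational(-165, 4) ≈ -41.250)
Function('r')(v) = 0 (Function('r')(v) = Add(4, Mul(-1, Mul(Mul(-2, -1), 2))) = Add(4, Mul(-1, Mul(2, 2))) = Add(4, Mul(-1, 4)) = Add(4, -4) = 0)
Add(Function('r')(N), Mul(-1, 265489)) = Add(0, Mul(-1, 265489)) = Add(0, -265489) = -265489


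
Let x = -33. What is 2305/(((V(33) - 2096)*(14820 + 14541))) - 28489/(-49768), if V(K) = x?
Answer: 1780720396001/3110976229992 ≈ 0.57240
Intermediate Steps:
V(K) = -33
2305/(((V(33) - 2096)*(14820 + 14541))) - 28489/(-49768) = 2305/(((-33 - 2096)*(14820 + 14541))) - 28489/(-49768) = 2305/((-2129*29361)) - 28489*(-1/49768) = 2305/(-62509569) + 28489/49768 = 2305*(-1/62509569) + 28489/49768 = -2305/62509569 + 28489/49768 = 1780720396001/3110976229992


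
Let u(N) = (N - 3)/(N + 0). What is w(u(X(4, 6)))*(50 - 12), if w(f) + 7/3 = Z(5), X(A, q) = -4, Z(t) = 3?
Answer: 76/3 ≈ 25.333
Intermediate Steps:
u(N) = (-3 + N)/N
w(f) = ⅔ (w(f) = -7/3 + 3 = ⅔)
w(u(X(4, 6)))*(50 - 12) = 2*(50 - 12)/3 = (⅔)*38 = 76/3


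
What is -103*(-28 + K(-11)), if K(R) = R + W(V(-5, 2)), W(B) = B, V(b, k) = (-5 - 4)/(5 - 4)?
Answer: 4944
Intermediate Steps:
V(b, k) = -9 (V(b, k) = -9/1 = -9*1 = -9)
K(R) = -9 + R (K(R) = R - 9 = -9 + R)
-103*(-28 + K(-11)) = -103*(-28 + (-9 - 11)) = -103*(-28 - 20) = -103*(-48) = 4944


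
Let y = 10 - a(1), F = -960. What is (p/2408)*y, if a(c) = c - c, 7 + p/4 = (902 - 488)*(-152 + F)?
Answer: -2301875/301 ≈ -7647.4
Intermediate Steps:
p = -1841500 (p = -28 + 4*((902 - 488)*(-152 - 960)) = -28 + 4*(414*(-1112)) = -28 + 4*(-460368) = -28 - 1841472 = -1841500)
a(c) = 0
y = 10 (y = 10 - 1*0 = 10 + 0 = 10)
(p/2408)*y = -1841500/2408*10 = -1841500*1/2408*10 = -460375/602*10 = -2301875/301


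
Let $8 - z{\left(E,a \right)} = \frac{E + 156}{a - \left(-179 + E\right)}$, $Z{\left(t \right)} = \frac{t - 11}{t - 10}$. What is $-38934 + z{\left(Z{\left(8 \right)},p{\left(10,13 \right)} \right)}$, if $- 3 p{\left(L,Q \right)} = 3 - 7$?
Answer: $- \frac{41768543}{1073} \approx -38927.0$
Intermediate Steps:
$p{\left(L,Q \right)} = \frac{4}{3}$ ($p{\left(L,Q \right)} = - \frac{3 - 7}{3} = \left(- \frac{1}{3}\right) \left(-4\right) = \frac{4}{3}$)
$Z{\left(t \right)} = \frac{-11 + t}{-10 + t}$
$z{\left(E,a \right)} = 8 - \frac{156 + E}{179 + a - E}$ ($z{\left(E,a \right)} = 8 - \frac{E + 156}{a - \left(-179 + E\right)} = 8 - \frac{156 + E}{179 + a - E}$)
$-38934 + z{\left(Z{\left(8 \right)},p{\left(10,13 \right)} \right)} = -38934 + \frac{1276 - 9 \frac{-11 + 8}{-10 + 8} + 8 \cdot \frac{4}{3}}{179 + \frac{4}{3} - \frac{-11 + 8}{-10 + 8}} = -38934 + \frac{1276 - 9 \frac{1}{-2} \left(-3\right) + \frac{32}{3}}{179 + \frac{4}{3} - \frac{1}{-2} \left(-3\right)} = -38934 + \frac{1276 - 9 \left(\left(- \frac{1}{2}\right) \left(-3\right)\right) + \frac{32}{3}}{179 + \frac{4}{3} - \left(- \frac{1}{2}\right) \left(-3\right)} = -38934 + \frac{1276 - \frac{27}{2} + \frac{32}{3}}{179 + \frac{4}{3} - \frac{3}{2}} = -38934 + \frac{1}{\frac{1073}{6}} \cdot \frac{7639}{6} = -38934 + \frac{6}{1073} \cdot \frac{7639}{6} = -38934 + \frac{7639}{1073} = - \frac{41768543}{1073}$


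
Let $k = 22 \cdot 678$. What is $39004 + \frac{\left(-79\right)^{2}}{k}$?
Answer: $\frac{581789905}{14916} \approx 39004.0$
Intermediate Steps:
$k = 14916$
$39004 + \frac{\left(-79\right)^{2}}{k} = 39004 + \frac{\left(-79\right)^{2}}{14916} = 39004 + 6241 \cdot \frac{1}{14916} = 39004 + \frac{6241}{14916} = \frac{581789905}{14916}$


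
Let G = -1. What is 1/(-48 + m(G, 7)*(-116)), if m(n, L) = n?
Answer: 1/68 ≈ 0.014706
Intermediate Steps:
1/(-48 + m(G, 7)*(-116)) = 1/(-48 - 1*(-116)) = 1/(-48 + 116) = 1/68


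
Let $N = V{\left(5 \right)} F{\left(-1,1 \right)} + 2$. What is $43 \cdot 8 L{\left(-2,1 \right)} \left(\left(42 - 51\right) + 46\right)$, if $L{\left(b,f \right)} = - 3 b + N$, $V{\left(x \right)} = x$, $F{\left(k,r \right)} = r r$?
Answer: $165464$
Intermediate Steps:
$F{\left(k,r \right)} = r^{2}$
$N = 7$ ($N = 5 \cdot 1^{2} + 2 = 5 \cdot 1 + 2 = 5 + 2 = 7$)
$L{\left(b,f \right)} = 7 - 3 b$ ($L{\left(b,f \right)} = - 3 b + 7 = 7 - 3 b$)
$43 \cdot 8 L{\left(-2,1 \right)} \left(\left(42 - 51\right) + 46\right) = 43 \cdot 8 \left(7 - -6\right) \left(\left(42 - 51\right) + 46\right) = 43 \cdot 8 \left(7 + 6\right) \left(-9 + 46\right) = 43 \cdot 8 \cdot 13 \cdot 37 = 43 \cdot 104 \cdot 37 = 4472 \cdot 37 = 165464$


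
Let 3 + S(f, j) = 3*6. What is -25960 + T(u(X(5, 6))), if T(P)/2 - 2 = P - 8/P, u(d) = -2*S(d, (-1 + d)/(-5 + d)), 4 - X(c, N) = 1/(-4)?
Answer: -390232/15 ≈ -26015.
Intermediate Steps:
X(c, N) = 17/4 (X(c, N) = 4 - 1/(-4) = 4 - 1*(-¼) = 4 + ¼ = 17/4)
S(f, j) = 15 (S(f, j) = -3 + 3*6 = -3 + 18 = 15)
u(d) = -30 (u(d) = -2*15 = -30)
T(P) = 4 - 16/P + 2*P (T(P) = 4 + 2*(P - 8/P) = 4 + (-16/P + 2*P) = 4 - 16/P + 2*P)
-25960 + T(u(X(5, 6))) = -25960 + (4 - 16/(-30) + 2*(-30)) = -25960 + (4 - 16*(-1/30) - 60) = -25960 + (4 + 8/15 - 60) = -25960 - 832/15 = -390232/15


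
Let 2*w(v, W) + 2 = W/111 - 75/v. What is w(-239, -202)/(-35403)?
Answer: 93011/1878412374 ≈ 4.9516e-5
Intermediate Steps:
w(v, W) = -1 - 75/(2*v) + W/222 (w(v, W) = -1 + (W/111 - 75/v)/2 = -1 + (-75/v + W/111)/2 = -1 + (-75/(2*v) + W/222) = -1 - 75/(2*v) + W/222)
w(-239, -202)/(-35403) = ((1/222)*(-8325 - 239*(-222 - 202))/(-239))/(-35403) = ((1/222)*(-1/239)*(-8325 - 239*(-424)))*(-1/35403) = ((1/222)*(-1/239)*(-8325 + 101336))*(-1/35403) = ((1/222)*(-1/239)*93011)*(-1/35403) = -93011/53058*(-1/35403) = 93011/1878412374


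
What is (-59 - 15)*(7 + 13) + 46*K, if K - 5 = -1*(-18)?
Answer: -422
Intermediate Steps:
K = 23 (K = 5 - 1*(-18) = 5 + 18 = 23)
(-59 - 15)*(7 + 13) + 46*K = (-59 - 15)*(7 + 13) + 46*23 = -74*20 + 1058 = -1480 + 1058 = -422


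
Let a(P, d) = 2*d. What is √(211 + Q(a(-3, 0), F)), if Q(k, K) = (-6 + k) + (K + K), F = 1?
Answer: 3*√23 ≈ 14.387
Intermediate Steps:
Q(k, K) = -6 + k + 2*K (Q(k, K) = (-6 + k) + 2*K = -6 + k + 2*K)
√(211 + Q(a(-3, 0), F)) = √(211 + (-6 + 2*0 + 2*1)) = √(211 + (-6 + 0 + 2)) = √(211 - 4) = √207 = 3*√23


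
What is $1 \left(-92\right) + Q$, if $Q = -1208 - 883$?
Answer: $-2183$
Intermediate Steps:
$Q = -2091$
$1 \left(-92\right) + Q = 1 \left(-92\right) - 2091 = -92 - 2091 = -2183$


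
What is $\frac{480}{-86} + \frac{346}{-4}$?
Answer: $- \frac{7919}{86} \approx -92.081$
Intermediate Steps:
$\frac{480}{-86} + \frac{346}{-4} = 480 \left(- \frac{1}{86}\right) + 346 \left(- \frac{1}{4}\right) = - \frac{240}{43} - \frac{173}{2} = - \frac{7919}{86}$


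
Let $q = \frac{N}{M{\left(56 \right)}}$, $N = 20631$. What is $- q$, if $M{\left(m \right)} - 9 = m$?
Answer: $- \frac{1587}{5} \approx -317.4$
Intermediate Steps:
$M{\left(m \right)} = 9 + m$
$q = \frac{1587}{5}$ ($q = \frac{20631}{9 + 56} = \frac{20631}{65} = 20631 \cdot \frac{1}{65} = \frac{1587}{5} \approx 317.4$)
$- q = \left(-1\right) \frac{1587}{5} = - \frac{1587}{5}$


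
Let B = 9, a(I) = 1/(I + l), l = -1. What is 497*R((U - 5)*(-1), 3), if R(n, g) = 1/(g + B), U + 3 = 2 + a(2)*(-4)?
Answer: 497/12 ≈ 41.417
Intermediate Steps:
a(I) = 1/(-1 + I) (a(I) = 1/(I - 1) = 1/(-1 + I))
U = -5 (U = -3 + (2 - 4/(-1 + 2)) = -3 + (2 - 4/1) = -3 + (2 + 1*(-4)) = -3 + (2 - 4) = -3 - 2 = -5)
R(n, g) = 1/(9 + g) (R(n, g) = 1/(g + 9) = 1/(9 + g))
497*R((U - 5)*(-1), 3) = 497/(9 + 3) = 497/12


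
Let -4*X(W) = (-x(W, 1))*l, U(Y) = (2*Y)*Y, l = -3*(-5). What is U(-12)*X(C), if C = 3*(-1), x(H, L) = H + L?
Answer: -2160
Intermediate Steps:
l = 15
C = -3
U(Y) = 2*Y²
X(W) = 15/4 + 15*W/4 (X(W) = -(-(W + 1))*15/4 = -(-(1 + W))*15/4 = -(-1 - W)*15/4 = -(-15 - 15*W)/4 = 15/4 + 15*W/4)
U(-12)*X(C) = (2*(-12)²)*(15/4 + (15/4)*(-3)) = (2*144)*(15/4 - 45/4) = 288*(-15/2) = -2160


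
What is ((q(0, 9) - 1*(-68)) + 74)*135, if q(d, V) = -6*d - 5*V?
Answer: 13095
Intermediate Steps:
((q(0, 9) - 1*(-68)) + 74)*135 = (((-6*0 - 5*9) - 1*(-68)) + 74)*135 = (((0 - 45) + 68) + 74)*135 = ((-45 + 68) + 74)*135 = (23 + 74)*135 = 97*135 = 13095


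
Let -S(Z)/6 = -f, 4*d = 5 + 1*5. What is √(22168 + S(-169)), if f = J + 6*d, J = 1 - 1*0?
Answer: 22*√46 ≈ 149.21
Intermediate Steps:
J = 1 (J = 1 + 0 = 1)
d = 5/2 (d = (5 + 1*5)/4 = (5 + 5)/4 = (¼)*10 = 5/2 ≈ 2.5000)
f = 16 (f = 1 + 6*(5/2) = 1 + 15 = 16)
S(Z) = 96 (S(Z) = -(-6)*16 = -6*(-16) = 96)
√(22168 + S(-169)) = √(22168 + 96) = √22264 = 22*√46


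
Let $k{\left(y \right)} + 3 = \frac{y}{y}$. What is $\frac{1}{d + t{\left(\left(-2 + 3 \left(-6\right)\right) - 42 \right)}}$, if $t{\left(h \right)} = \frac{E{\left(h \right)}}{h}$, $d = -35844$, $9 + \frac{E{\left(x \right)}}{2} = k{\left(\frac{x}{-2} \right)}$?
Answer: $- \frac{31}{1111153} \approx -2.7899 \cdot 10^{-5}$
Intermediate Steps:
$k{\left(y \right)} = -2$ ($k{\left(y \right)} = -3 + \frac{y}{y} = -3 + 1 = -2$)
$E{\left(x \right)} = -22$ ($E{\left(x \right)} = -18 + 2 \left(-2\right) = -18 - 4 = -22$)
$t{\left(h \right)} = - \frac{22}{h}$
$\frac{1}{d + t{\left(\left(-2 + 3 \left(-6\right)\right) - 42 \right)}} = \frac{1}{-35844 - \frac{22}{\left(-2 + 3 \left(-6\right)\right) - 42}} = \frac{1}{-35844 - \frac{22}{\left(-2 - 18\right) - 42}} = \frac{1}{-35844 - \frac{22}{-20 - 42}} = \frac{1}{-35844 - \frac{22}{-62}} = \frac{1}{-35844 - - \frac{11}{31}} = \frac{1}{-35844 + \frac{11}{31}} = \frac{1}{- \frac{1111153}{31}} = - \frac{31}{1111153}$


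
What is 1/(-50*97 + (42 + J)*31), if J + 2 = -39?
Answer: -1/4819 ≈ -0.00020751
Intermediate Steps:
J = -41 (J = -2 - 39 = -41)
1/(-50*97 + (42 + J)*31) = 1/(-50*97 + (42 - 41)*31) = 1/(-4850 + 1*31) = 1/(-4850 + 31) = 1/(-4819) = -1/4819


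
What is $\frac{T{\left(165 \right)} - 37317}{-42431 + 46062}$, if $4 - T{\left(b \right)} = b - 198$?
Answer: $- \frac{37280}{3631} \approx -10.267$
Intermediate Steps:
$T{\left(b \right)} = 202 - b$ ($T{\left(b \right)} = 4 - \left(b - 198\right) = 4 - \left(-198 + b\right) = 202 - b$)
$\frac{T{\left(165 \right)} - 37317}{-42431 + 46062} = \frac{\left(202 - 165\right) - 37317}{-42431 + 46062} = \frac{\left(202 - 165\right) - 37317}{3631} = \left(37 - 37317\right) \frac{1}{3631} = \left(-37280\right) \frac{1}{3631} = - \frac{37280}{3631}$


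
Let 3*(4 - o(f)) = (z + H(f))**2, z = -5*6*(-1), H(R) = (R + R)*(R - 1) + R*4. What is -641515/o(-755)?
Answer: 1924545/1296341644888 ≈ 1.4846e-6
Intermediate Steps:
H(R) = 4*R + 2*R*(-1 + R) (H(R) = (2*R)*(-1 + R) + 4*R = 2*R*(-1 + R) + 4*R = 4*R + 2*R*(-1 + R))
z = 30 (z = -30*(-1) = 30)
o(f) = 4 - (30 + 2*f*(1 + f))**2/3
-641515/o(-755) = -641515/(4 - 4*(15 - 755*(1 - 755))**2/3) = -641515/(4 - 4*(15 - 755*(-754))**2/3) = -641515/(4 - 4*(15 + 569270)**2/3) = -641515/(4 - 4/3*569285**2) = -641515/(4 - 4/3*324085411225) = -641515/(4 - 1296341644900/3) = -641515/(-1296341644888/3) = -641515*(-3/1296341644888) = 1924545/1296341644888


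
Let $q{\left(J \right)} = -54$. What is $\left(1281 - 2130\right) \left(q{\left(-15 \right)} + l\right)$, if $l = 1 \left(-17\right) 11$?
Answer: $204609$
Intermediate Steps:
$l = -187$ ($l = \left(-17\right) 11 = -187$)
$\left(1281 - 2130\right) \left(q{\left(-15 \right)} + l\right) = \left(1281 - 2130\right) \left(-54 - 187\right) = \left(-849\right) \left(-241\right) = 204609$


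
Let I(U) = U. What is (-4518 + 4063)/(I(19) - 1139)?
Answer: 13/32 ≈ 0.40625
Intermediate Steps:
(-4518 + 4063)/(I(19) - 1139) = (-4518 + 4063)/(19 - 1139) = -455/(-1120) = -455*(-1/1120) = 13/32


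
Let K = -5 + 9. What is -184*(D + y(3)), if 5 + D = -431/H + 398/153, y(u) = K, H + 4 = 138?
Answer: 3046396/10251 ≈ 297.18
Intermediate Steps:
H = 134 (H = -4 + 138 = 134)
K = 4
y(u) = 4
D = -115121/20502 (D = -5 + (-431/134 + 398/153) = -5 - 12611/20502 = -115121/20502 ≈ -5.6151)
-184*(D + y(3)) = -184*(-115121/20502 + 4) = -184*(-33113/20502) = 3046396/10251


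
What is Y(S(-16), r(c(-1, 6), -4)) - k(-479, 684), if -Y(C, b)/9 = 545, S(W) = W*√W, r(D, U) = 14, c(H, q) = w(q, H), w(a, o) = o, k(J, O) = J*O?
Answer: 322731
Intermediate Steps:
c(H, q) = H
S(W) = W^(3/2)
Y(C, b) = -4905 (Y(C, b) = -9*545 = -4905)
Y(S(-16), r(c(-1, 6), -4)) - k(-479, 684) = -4905 - (-479)*684 = -4905 - 1*(-327636) = -4905 + 327636 = 322731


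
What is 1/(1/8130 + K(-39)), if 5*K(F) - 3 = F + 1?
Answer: -8130/56909 ≈ -0.14286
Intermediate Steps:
K(F) = 4/5 + F/5 (K(F) = 3/5 + (F + 1)/5 = 3/5 + (1 + F)/5 = 3/5 + (1/5 + F/5) = 4/5 + F/5)
1/(1/8130 + K(-39)) = 1/(1/8130 + (4/5 + (1/5)*(-39))) = 1/(1/8130 + (4/5 - 39/5)) = 1/(1/8130 - 7) = 1/(-56909/8130) = -8130/56909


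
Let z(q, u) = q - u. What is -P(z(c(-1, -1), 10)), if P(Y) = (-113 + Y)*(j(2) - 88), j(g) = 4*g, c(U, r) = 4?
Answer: -9520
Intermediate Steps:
P(Y) = 9040 - 80*Y (P(Y) = (-113 + Y)*(4*2 - 88) = (-113 + Y)*(8 - 88) = (-113 + Y)*(-80) = 9040 - 80*Y)
-P(z(c(-1, -1), 10)) = -(9040 - 80*(4 - 1*10)) = -(9040 - 80*(4 - 10)) = -(9040 - 80*(-6)) = -(9040 + 480) = -1*9520 = -9520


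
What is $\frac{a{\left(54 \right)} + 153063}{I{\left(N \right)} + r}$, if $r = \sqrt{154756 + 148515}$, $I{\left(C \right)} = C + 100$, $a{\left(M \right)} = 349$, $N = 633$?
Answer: $\frac{56225498}{117009} - \frac{76706 \sqrt{303271}}{117009} \approx 119.51$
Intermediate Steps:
$I{\left(C \right)} = 100 + C$
$r = \sqrt{303271} \approx 550.7$
$\frac{a{\left(54 \right)} + 153063}{I{\left(N \right)} + r} = \frac{349 + 153063}{\left(100 + 633\right) + \sqrt{303271}} = \frac{153412}{733 + \sqrt{303271}}$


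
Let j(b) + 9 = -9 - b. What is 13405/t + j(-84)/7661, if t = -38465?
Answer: -2861629/8419439 ≈ -0.33988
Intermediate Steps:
j(b) = -18 - b (j(b) = -9 + (-9 - b) = -18 - b)
13405/t + j(-84)/7661 = 13405/(-38465) + (-18 - 1*(-84))/7661 = 13405*(-1/38465) + (-18 + 84)*(1/7661) = -383/1099 + 66*(1/7661) = -383/1099 + 66/7661 = -2861629/8419439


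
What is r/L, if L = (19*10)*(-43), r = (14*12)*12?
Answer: -1008/4085 ≈ -0.24676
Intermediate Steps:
r = 2016 (r = 168*12 = 2016)
L = -8170 (L = 190*(-43) = -8170)
r/L = 2016/(-8170) = 2016*(-1/8170) = -1008/4085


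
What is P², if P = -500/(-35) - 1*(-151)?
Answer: 1338649/49 ≈ 27319.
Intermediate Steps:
P = 1157/7 (P = -500*(-1/35) + 151 = 100/7 + 151 = 1157/7 ≈ 165.29)
P² = (1157/7)² = 1338649/49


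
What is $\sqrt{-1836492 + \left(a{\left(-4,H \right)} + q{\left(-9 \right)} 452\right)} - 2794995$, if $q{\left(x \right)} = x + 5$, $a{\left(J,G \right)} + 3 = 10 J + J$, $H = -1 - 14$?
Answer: $-2794995 + i \sqrt{1838347} \approx -2.795 \cdot 10^{6} + 1355.9 i$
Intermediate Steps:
$H = -15$
$a{\left(J,G \right)} = -3 + 11 J$ ($a{\left(J,G \right)} = -3 + \left(10 J + J\right) = -3 + 11 J$)
$q{\left(x \right)} = 5 + x$
$\sqrt{-1836492 + \left(a{\left(-4,H \right)} + q{\left(-9 \right)} 452\right)} - 2794995 = \sqrt{-1836492 + \left(\left(-3 + 11 \left(-4\right)\right) + \left(5 - 9\right) 452\right)} - 2794995 = \sqrt{-1836492 - 1855} - 2794995 = \sqrt{-1838347} - 2794995 = i \sqrt{1838347} - 2794995 = -2794995 + i \sqrt{1838347}$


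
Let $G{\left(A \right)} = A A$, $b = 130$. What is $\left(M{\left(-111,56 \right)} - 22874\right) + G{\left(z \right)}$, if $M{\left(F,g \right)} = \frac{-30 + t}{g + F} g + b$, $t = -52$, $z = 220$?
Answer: $\frac{1415672}{55} \approx 25740.0$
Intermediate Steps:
$M{\left(F,g \right)} = 130 - \frac{82 g}{F + g}$ ($M{\left(F,g \right)} = \frac{-30 - 52}{g + F} g + 130 = - \frac{82}{F + g} g + 130 = - \frac{82 g}{F + g} + 130 = 130 - \frac{82 g}{F + g}$)
$G{\left(A \right)} = A^{2}$
$\left(M{\left(-111,56 \right)} - 22874\right) + G{\left(z \right)} = \left(\frac{2 \left(24 \cdot 56 + 65 \left(-111\right)\right)}{-111 + 56} - 22874\right) + 220^{2} = \left(\frac{2 \left(1344 - 7215\right)}{-55} - 22874\right) + 48400 = \left(2 \left(- \frac{1}{55}\right) \left(-5871\right) - 22874\right) + 48400 = \left(\frac{11742}{55} - 22874\right) + 48400 = - \frac{1246328}{55} + 48400 = \frac{1415672}{55}$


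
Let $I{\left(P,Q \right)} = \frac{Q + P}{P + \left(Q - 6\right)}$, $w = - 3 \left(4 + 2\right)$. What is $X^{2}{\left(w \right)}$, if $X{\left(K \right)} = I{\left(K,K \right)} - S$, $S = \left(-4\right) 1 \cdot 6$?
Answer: $\frac{30276}{49} \approx 617.88$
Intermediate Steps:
$w = -18$ ($w = \left(-3\right) 6 = -18$)
$S = -24$ ($S = \left(-4\right) 6 = -24$)
$I{\left(P,Q \right)} = \frac{P + Q}{-6 + P + Q}$ ($I{\left(P,Q \right)} = \frac{P + Q}{P + \left(Q - 6\right)} = \frac{P + Q}{P + \left(-6 + Q\right)} = \frac{P + Q}{-6 + P + Q}$)
$X{\left(K \right)} = 24 + \frac{2 K}{-6 + 2 K}$ ($X{\left(K \right)} = \frac{K + K}{-6 + K + K} - -24 = \frac{2 K}{-6 + 2 K} + 24 = 24 + \frac{2 K}{-6 + 2 K}$)
$X^{2}{\left(w \right)} = \left(\frac{-72 + 25 \left(-18\right)}{-3 - 18}\right)^{2} = \left(\frac{-72 - 450}{-21}\right)^{2} = \left(\left(- \frac{1}{21}\right) \left(-522\right)\right)^{2} = \left(\frac{174}{7}\right)^{2} = \frac{30276}{49}$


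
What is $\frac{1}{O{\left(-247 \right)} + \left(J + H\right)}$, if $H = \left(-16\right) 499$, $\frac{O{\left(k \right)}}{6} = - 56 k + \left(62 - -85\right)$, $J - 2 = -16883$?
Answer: $\frac{1}{59009} \approx 1.6947 \cdot 10^{-5}$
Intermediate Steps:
$J = -16881$ ($J = 2 - 16883 = -16881$)
$O{\left(k \right)} = 882 - 336 k$ ($O{\left(k \right)} = 6 \left(- 56 k + \left(62 - -85\right)\right) = 6 \left(- 56 k + \left(62 + 85\right)\right) = 6 \left(- 56 k + 147\right) = 6 \left(147 - 56 k\right) = 882 - 336 k$)
$H = -7984$
$\frac{1}{O{\left(-247 \right)} + \left(J + H\right)} = \frac{1}{\left(882 - -82992\right) - 24865} = \frac{1}{\left(882 + 82992\right) - 24865} = \frac{1}{83874 - 24865} = \frac{1}{59009}$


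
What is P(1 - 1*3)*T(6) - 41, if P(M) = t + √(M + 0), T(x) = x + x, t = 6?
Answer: 31 + 12*I*√2 ≈ 31.0 + 16.971*I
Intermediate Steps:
T(x) = 2*x
P(M) = 6 + √M (P(M) = 6 + √(M + 0) = 6 + √M)
P(1 - 1*3)*T(6) - 41 = (6 + √(1 - 1*3))*(2*6) - 41 = (6 + √(1 - 3))*12 - 41 = (6 + √(-2))*12 - 41 = (6 + I*√2)*12 - 41 = (72 + 12*I*√2) - 41 = 31 + 12*I*√2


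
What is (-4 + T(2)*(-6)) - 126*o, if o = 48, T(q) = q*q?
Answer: -6076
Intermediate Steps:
T(q) = q²
(-4 + T(2)*(-6)) - 126*o = (-4 + 2²*(-6)) - 126*48 = (-4 + 4*(-6)) - 6048 = (-4 - 24) - 6048 = -28 - 6048 = -6076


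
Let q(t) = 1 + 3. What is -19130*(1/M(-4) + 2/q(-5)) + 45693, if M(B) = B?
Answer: 81821/2 ≈ 40911.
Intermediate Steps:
q(t) = 4
-19130*(1/M(-4) + 2/q(-5)) + 45693 = -19130*(1/(-4) + 2/4) + 45693 = -19130*(1*(-1/4) + 2*(1/4)) + 45693 = -19130*(-1/4 + 1/2) + 45693 = -19130*1/4 + 45693 = -9565/2 + 45693 = 81821/2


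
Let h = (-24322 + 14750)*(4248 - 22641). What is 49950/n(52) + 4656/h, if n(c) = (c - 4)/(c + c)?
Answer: 1587821248063/14671483 ≈ 1.0823e+5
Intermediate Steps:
h = 176057796 (h = -9572*(-18393) = 176057796)
n(c) = (-4 + c)/(2*c) (n(c) = (-4 + c)/((2*c)) = (-4 + c)*(1/(2*c)) = (-4 + c)/(2*c))
49950/n(52) + 4656/h = 49950/(((1/2)*(-4 + 52)/52)) + 4656/176057796 = 49950/(((1/2)*(1/52)*48)) + 4656*(1/176057796) = 49950/(6/13) + 388/14671483 = 49950*(13/6) + 388/14671483 = 108225 + 388/14671483 = 1587821248063/14671483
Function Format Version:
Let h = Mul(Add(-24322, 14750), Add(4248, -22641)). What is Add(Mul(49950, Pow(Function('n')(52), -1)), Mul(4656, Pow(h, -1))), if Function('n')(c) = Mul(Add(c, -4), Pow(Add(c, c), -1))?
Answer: Rational(1587821248063, 14671483) ≈ 1.0823e+5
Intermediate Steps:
h = 176057796 (h = Mul(-9572, -18393) = 176057796)
Function('n')(c) = Mul(Rational(1, 2), Pow(c, -1), Add(-4, c)) (Function('n')(c) = Mul(Add(-4, c), Pow(Mul(2, c), -1)) = Mul(Add(-4, c), Mul(Rational(1, 2), Pow(c, -1))) = Mul(Rational(1, 2), Pow(c, -1), Add(-4, c)))
Add(Mul(49950, Pow(Function('n')(52), -1)), Mul(4656, Pow(h, -1))) = Add(Mul(49950, Pow(Mul(Rational(1, 2), Pow(52, -1), Add(-4, 52)), -1)), Mul(4656, Pow(176057796, -1))) = Add(Mul(49950, Pow(Mul(Rational(1, 2), Rational(1, 52), 48), -1)), Mul(4656, Rational(1, 176057796))) = Add(Mul(49950, Pow(Rational(6, 13), -1)), Rational(388, 14671483)) = Add(Mul(49950, Rational(13, 6)), Rational(388, 14671483)) = Add(108225, Rational(388, 14671483)) = Rational(1587821248063, 14671483)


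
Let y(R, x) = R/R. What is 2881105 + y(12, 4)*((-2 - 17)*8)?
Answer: 2880953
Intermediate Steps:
y(R, x) = 1
2881105 + y(12, 4)*((-2 - 17)*8) = 2881105 + 1*((-2 - 17)*8) = 2881105 + 1*(-19*8) = 2881105 + 1*(-152) = 2881105 - 152 = 2880953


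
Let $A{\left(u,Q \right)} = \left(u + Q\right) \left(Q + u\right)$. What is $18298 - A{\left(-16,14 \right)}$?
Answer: $18294$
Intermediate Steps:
$A{\left(u,Q \right)} = \left(Q + u\right)^{2}$ ($A{\left(u,Q \right)} = \left(Q + u\right) \left(Q + u\right) = \left(Q + u\right)^{2}$)
$18298 - A{\left(-16,14 \right)} = 18298 - \left(14 - 16\right)^{2} = 18298 - \left(-2\right)^{2} = 18298 - 4 = 18294$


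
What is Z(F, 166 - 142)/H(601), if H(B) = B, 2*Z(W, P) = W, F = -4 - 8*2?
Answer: -10/601 ≈ -0.016639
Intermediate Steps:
F = -20 (F = -4 - 16 = -20)
Z(W, P) = W/2
Z(F, 166 - 142)/H(601) = ((½)*(-20))/601 = -10*1/601 = -10/601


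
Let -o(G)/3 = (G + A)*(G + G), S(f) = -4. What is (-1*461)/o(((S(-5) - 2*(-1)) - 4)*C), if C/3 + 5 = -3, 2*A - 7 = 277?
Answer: 461/247104 ≈ 0.0018656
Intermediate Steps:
A = 142 (A = 7/2 + (½)*277 = 7/2 + 277/2 = 142)
C = -24 (C = -15 + 3*(-3) = -15 - 9 = -24)
o(G) = -6*G*(142 + G) (o(G) = -3*(G + 142)*(G + G) = -3*(142 + G)*2*G = -6*G*(142 + G))
(-1*461)/o(((S(-5) - 2*(-1)) - 4)*C) = (-1*461)/((-6*((-4 - 2*(-1)) - 4)*(-24)*(142 + ((-4 - 2*(-1)) - 4)*(-24)))) = -461*1/(144*(142 + ((-4 + 2) - 4)*(-24))*((-4 + 2) - 4)) = -461*1/(144*(-2 - 4)*(142 + (-2 - 4)*(-24))) = -461*(-1/(864*(142 - 6*(-24)))) = -461*(-1/(864*(142 + 144))) = -461/((-6*144*286)) = -461/(-247104) = -461*(-1/247104) = 461/247104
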